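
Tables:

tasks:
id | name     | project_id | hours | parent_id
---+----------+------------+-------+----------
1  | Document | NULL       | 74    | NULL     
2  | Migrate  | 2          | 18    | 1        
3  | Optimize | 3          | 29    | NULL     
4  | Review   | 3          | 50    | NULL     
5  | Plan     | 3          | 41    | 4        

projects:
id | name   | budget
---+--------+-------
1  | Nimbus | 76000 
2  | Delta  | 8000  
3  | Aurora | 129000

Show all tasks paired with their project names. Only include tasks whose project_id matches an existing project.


INNER JOIN keeps only tasks rows whose project_id matches an id in projects. Walk through each task:
  - task 1 (Document): project_id=NULL, no match -> dropped
  - task 2 (Migrate): project_id=2 -> matches Delta
  - task 3 (Optimize): project_id=3 -> matches Aurora
  - task 4 (Review): project_id=3 -> matches Aurora
  - task 5 (Plan): project_id=3 -> matches Aurora
So 1 of 5 rows is dropped.

SQL:
SELECT a.name, b.name AS project
FROM tasks a
INNER JOIN projects b ON a.project_id = b.id

Result:
name     | project
---------+--------
Migrate  | Delta  
Optimize | Aurora 
Review   | Aurora 
Plan     | Aurora 


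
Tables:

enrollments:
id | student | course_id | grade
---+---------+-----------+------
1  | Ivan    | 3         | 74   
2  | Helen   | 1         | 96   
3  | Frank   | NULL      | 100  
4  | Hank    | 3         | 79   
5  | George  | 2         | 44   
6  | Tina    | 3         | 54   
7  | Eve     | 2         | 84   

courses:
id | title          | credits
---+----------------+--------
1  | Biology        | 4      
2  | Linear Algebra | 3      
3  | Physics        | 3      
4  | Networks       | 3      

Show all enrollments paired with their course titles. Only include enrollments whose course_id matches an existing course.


INNER JOIN keeps only enrollments rows whose course_id matches an id in courses. Walk through each enrollment:
  - enrollment 1 (Ivan): course_id=3 -> matches Physics
  - enrollment 2 (Helen): course_id=1 -> matches Biology
  - enrollment 3 (Frank): course_id=NULL, no match -> dropped
  - enrollment 4 (Hank): course_id=3 -> matches Physics
  - enrollment 5 (George): course_id=2 -> matches Linear Algebra
  - enrollment 6 (Tina): course_id=3 -> matches Physics
  - enrollment 7 (Eve): course_id=2 -> matches Linear Algebra
So 1 of 7 rows is dropped.

SQL:
SELECT a.student, b.title AS course
FROM enrollments a
INNER JOIN courses b ON a.course_id = b.id

Result:
student | course        
--------+---------------
Ivan    | Physics       
Helen   | Biology       
Hank    | Physics       
George  | Linear Algebra
Tina    | Physics       
Eve     | Linear Algebra


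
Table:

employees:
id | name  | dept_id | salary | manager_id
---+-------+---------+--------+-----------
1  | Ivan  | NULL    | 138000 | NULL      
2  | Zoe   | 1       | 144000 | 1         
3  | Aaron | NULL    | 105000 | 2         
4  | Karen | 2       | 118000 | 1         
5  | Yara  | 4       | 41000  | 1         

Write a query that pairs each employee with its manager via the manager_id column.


This is a self-join: employees is joined to a second copy of itself, matching each row's manager_id to another row's id. Use LEFT JOIN so rows with manager_id=NULL are kept.
  - employee 1 (Ivan): manager_id=NULL -> NULL
  - employee 2 (Zoe): manager_id=1 -> Ivan
  - employee 3 (Aaron): manager_id=2 -> Zoe
  - employee 4 (Karen): manager_id=1 -> Ivan
  - employee 5 (Yara): manager_id=1 -> Ivan

SQL:
SELECT a.name AS item, b.name AS manager
FROM employees a
LEFT JOIN employees b ON a.manager_id = b.id

Result:
item  | manager
------+--------
Ivan  | NULL   
Zoe   | Ivan   
Aaron | Zoe    
Karen | Ivan   
Yara  | Ivan   


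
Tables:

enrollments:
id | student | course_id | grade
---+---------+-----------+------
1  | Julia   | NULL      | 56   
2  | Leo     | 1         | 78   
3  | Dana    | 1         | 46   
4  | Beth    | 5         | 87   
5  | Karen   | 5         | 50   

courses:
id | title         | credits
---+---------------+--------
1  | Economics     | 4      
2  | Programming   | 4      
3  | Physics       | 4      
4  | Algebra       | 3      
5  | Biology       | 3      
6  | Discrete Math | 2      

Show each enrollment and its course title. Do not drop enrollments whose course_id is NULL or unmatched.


LEFT JOIN keeps every row from enrollments (the left table); where course_id has no match in courses, the course columns become NULL. Walk through each enrollment:
  - enrollment 1 (Julia): course_id=NULL, no match -> kept with NULL
  - enrollment 2 (Leo): course_id=1 -> matches Economics
  - enrollment 3 (Dana): course_id=1 -> matches Economics
  - enrollment 4 (Beth): course_id=5 -> matches Biology
  - enrollment 5 (Karen): course_id=5 -> matches Biology
All 5 rows appear; 1 has NULL course.

SQL:
SELECT a.student, b.title AS course
FROM enrollments a
LEFT JOIN courses b ON a.course_id = b.id

Result:
student | course   
--------+----------
Julia   | NULL     
Leo     | Economics
Dana    | Economics
Beth    | Biology  
Karen   | Biology  


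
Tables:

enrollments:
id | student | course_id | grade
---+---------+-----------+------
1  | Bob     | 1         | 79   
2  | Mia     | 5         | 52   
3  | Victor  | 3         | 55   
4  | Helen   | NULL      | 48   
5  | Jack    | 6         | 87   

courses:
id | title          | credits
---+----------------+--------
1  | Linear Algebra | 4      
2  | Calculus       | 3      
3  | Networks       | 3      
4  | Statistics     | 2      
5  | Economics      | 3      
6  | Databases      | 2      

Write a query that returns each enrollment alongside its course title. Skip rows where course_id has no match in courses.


INNER JOIN keeps only enrollments rows whose course_id matches an id in courses. Walk through each enrollment:
  - enrollment 1 (Bob): course_id=1 -> matches Linear Algebra
  - enrollment 2 (Mia): course_id=5 -> matches Economics
  - enrollment 3 (Victor): course_id=3 -> matches Networks
  - enrollment 4 (Helen): course_id=NULL, no match -> dropped
  - enrollment 5 (Jack): course_id=6 -> matches Databases
So 1 of 5 rows is dropped.

SQL:
SELECT a.student, b.title AS course
FROM enrollments a
INNER JOIN courses b ON a.course_id = b.id

Result:
student | course        
--------+---------------
Bob     | Linear Algebra
Mia     | Economics     
Victor  | Networks      
Jack    | Databases     


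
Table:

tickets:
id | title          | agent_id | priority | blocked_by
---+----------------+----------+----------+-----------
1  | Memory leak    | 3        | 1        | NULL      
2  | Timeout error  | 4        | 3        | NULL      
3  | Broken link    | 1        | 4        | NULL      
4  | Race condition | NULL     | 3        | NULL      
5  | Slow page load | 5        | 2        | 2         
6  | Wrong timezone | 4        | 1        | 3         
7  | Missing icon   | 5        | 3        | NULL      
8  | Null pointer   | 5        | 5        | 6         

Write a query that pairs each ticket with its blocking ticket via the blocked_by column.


This is a self-join: tickets is joined to a second copy of itself, matching each row's blocked_by to another row's id. Use LEFT JOIN so rows with blocked_by=NULL are kept.
  - ticket 1 (Memory leak): blocked_by=NULL -> NULL
  - ticket 2 (Timeout error): blocked_by=NULL -> NULL
  - ticket 3 (Broken link): blocked_by=NULL -> NULL
  - ticket 4 (Race condition): blocked_by=NULL -> NULL
  - ticket 5 (Slow page load): blocked_by=2 -> Timeout error
  - ticket 6 (Wrong timezone): blocked_by=3 -> Broken link
  - ticket 7 (Missing icon): blocked_by=NULL -> NULL
  - ticket 8 (Null pointer): blocked_by=6 -> Wrong timezone

SQL:
SELECT a.title AS item, b.title AS blocked_by
FROM tickets a
LEFT JOIN tickets b ON a.blocked_by = b.id

Result:
item           | blocked_by    
---------------+---------------
Memory leak    | NULL          
Timeout error  | NULL          
Broken link    | NULL          
Race condition | NULL          
Slow page load | Timeout error 
Wrong timezone | Broken link   
Missing icon   | NULL          
Null pointer   | Wrong timezone


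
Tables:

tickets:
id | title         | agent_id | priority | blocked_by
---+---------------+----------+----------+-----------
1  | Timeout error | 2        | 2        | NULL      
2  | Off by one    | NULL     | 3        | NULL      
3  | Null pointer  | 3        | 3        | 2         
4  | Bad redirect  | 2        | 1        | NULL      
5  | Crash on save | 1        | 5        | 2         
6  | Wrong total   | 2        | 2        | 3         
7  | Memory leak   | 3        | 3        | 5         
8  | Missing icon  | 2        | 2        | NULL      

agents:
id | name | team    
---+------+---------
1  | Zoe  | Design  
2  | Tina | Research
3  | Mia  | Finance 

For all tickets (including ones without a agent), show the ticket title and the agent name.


LEFT JOIN keeps every row from tickets (the left table); where agent_id has no match in agents, the agent columns become NULL. Walk through each ticket:
  - ticket 1 (Timeout error): agent_id=2 -> matches Tina
  - ticket 2 (Off by one): agent_id=NULL, no match -> kept with NULL
  - ticket 3 (Null pointer): agent_id=3 -> matches Mia
  - ticket 4 (Bad redirect): agent_id=2 -> matches Tina
  - ticket 5 (Crash on save): agent_id=1 -> matches Zoe
  - ticket 6 (Wrong total): agent_id=2 -> matches Tina
  - ticket 7 (Memory leak): agent_id=3 -> matches Mia
  - ticket 8 (Missing icon): agent_id=2 -> matches Tina
All 8 rows appear; 1 has NULL agent.

SQL:
SELECT a.title, b.name AS agent
FROM tickets a
LEFT JOIN agents b ON a.agent_id = b.id

Result:
title         | agent
--------------+------
Timeout error | Tina 
Off by one    | NULL 
Null pointer  | Mia  
Bad redirect  | Tina 
Crash on save | Zoe  
Wrong total   | Tina 
Memory leak   | Mia  
Missing icon  | Tina 


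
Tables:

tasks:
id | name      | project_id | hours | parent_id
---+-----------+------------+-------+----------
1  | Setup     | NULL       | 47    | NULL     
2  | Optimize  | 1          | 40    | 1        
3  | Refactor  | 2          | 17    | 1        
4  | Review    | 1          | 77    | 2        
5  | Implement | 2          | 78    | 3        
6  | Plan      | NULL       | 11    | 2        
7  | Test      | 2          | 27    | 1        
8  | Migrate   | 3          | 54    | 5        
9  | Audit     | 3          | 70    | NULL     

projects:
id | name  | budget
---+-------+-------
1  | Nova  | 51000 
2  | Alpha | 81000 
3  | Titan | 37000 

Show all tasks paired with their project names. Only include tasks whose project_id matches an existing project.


INNER JOIN keeps only tasks rows whose project_id matches an id in projects. Walk through each task:
  - task 1 (Setup): project_id=NULL, no match -> dropped
  - task 2 (Optimize): project_id=1 -> matches Nova
  - task 3 (Refactor): project_id=2 -> matches Alpha
  - task 4 (Review): project_id=1 -> matches Nova
  - task 5 (Implement): project_id=2 -> matches Alpha
  - task 6 (Plan): project_id=NULL, no match -> dropped
  - task 7 (Test): project_id=2 -> matches Alpha
  - task 8 (Migrate): project_id=3 -> matches Titan
  - task 9 (Audit): project_id=3 -> matches Titan
So 2 of 9 rows are dropped.

SQL:
SELECT a.name, b.name AS project
FROM tasks a
INNER JOIN projects b ON a.project_id = b.id

Result:
name      | project
----------+--------
Optimize  | Nova   
Refactor  | Alpha  
Review    | Nova   
Implement | Alpha  
Test      | Alpha  
Migrate   | Titan  
Audit     | Titan  


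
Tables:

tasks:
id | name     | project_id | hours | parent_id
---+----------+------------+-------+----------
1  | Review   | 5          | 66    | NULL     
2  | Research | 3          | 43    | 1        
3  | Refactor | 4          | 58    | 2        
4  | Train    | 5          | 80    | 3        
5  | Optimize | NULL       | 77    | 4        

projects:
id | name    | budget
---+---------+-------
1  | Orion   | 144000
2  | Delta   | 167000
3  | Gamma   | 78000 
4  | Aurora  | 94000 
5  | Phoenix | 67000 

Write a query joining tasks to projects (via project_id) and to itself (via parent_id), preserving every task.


Two LEFT JOINs from the same base table tasks: one to projects via project_id, one to tasks itself via parent_id. Both are LEFT so every task is preserved.
Match against projects:
  - task 1 (Review): project_id=5 -> matches Phoenix
  - task 2 (Research): project_id=3 -> matches Gamma
  - task 3 (Refactor): project_id=4 -> matches Aurora
  - task 4 (Train): project_id=5 -> matches Phoenix
  - task 5 (Optimize): project_id=NULL, no match -> kept with NULL
Match against tasks (self):
  - task 1 (Review): parent_id=NULL -> NULL
  - task 2 (Research): parent_id=1 -> Review
  - task 3 (Refactor): parent_id=2 -> Research
  - task 4 (Train): parent_id=3 -> Refactor
  - task 5 (Optimize): parent_id=4 -> Train

SQL:
SELECT a.name, b.name AS project, c.name AS parent
FROM tasks a
LEFT JOIN projects b ON a.project_id = b.id
LEFT JOIN tasks c ON a.parent_id = c.id

Result:
name     | project | parent  
---------+---------+---------
Review   | Phoenix | NULL    
Research | Gamma   | Review  
Refactor | Aurora  | Research
Train    | Phoenix | Refactor
Optimize | NULL    | Train   


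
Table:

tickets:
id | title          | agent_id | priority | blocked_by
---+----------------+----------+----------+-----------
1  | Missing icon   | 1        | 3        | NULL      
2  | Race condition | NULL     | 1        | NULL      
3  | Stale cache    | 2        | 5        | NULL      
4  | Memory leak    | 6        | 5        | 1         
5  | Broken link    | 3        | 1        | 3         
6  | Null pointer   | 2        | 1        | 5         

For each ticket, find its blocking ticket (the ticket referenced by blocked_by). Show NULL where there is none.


This is a self-join: tickets is joined to a second copy of itself, matching each row's blocked_by to another row's id. Use LEFT JOIN so rows with blocked_by=NULL are kept.
  - ticket 1 (Missing icon): blocked_by=NULL -> NULL
  - ticket 2 (Race condition): blocked_by=NULL -> NULL
  - ticket 3 (Stale cache): blocked_by=NULL -> NULL
  - ticket 4 (Memory leak): blocked_by=1 -> Missing icon
  - ticket 5 (Broken link): blocked_by=3 -> Stale cache
  - ticket 6 (Null pointer): blocked_by=5 -> Broken link

SQL:
SELECT a.title AS item, b.title AS blocked_by
FROM tickets a
LEFT JOIN tickets b ON a.blocked_by = b.id

Result:
item           | blocked_by  
---------------+-------------
Missing icon   | NULL        
Race condition | NULL        
Stale cache    | NULL        
Memory leak    | Missing icon
Broken link    | Stale cache 
Null pointer   | Broken link 


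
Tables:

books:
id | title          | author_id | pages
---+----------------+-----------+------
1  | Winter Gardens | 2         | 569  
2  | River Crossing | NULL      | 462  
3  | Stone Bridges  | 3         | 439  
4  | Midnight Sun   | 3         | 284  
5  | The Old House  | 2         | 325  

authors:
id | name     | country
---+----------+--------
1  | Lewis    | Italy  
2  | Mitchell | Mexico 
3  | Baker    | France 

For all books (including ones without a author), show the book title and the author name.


LEFT JOIN keeps every row from books (the left table); where author_id has no match in authors, the author columns become NULL. Walk through each book:
  - book 1 (Winter Gardens): author_id=2 -> matches Mitchell
  - book 2 (River Crossing): author_id=NULL, no match -> kept with NULL
  - book 3 (Stone Bridges): author_id=3 -> matches Baker
  - book 4 (Midnight Sun): author_id=3 -> matches Baker
  - book 5 (The Old House): author_id=2 -> matches Mitchell
All 5 rows appear; 1 has NULL author.

SQL:
SELECT a.title, b.name AS author
FROM books a
LEFT JOIN authors b ON a.author_id = b.id

Result:
title          | author  
---------------+---------
Winter Gardens | Mitchell
River Crossing | NULL    
Stone Bridges  | Baker   
Midnight Sun   | Baker   
The Old House  | Mitchell


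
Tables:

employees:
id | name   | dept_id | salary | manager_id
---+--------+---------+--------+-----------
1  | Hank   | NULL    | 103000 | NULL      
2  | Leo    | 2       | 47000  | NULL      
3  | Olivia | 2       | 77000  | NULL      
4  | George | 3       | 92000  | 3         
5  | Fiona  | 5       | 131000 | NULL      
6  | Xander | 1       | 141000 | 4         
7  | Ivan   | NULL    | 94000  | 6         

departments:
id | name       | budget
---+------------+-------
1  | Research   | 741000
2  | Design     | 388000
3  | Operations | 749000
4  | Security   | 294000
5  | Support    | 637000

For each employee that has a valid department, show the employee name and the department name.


INNER JOIN keeps only employees rows whose dept_id matches an id in departments. Walk through each employee:
  - employee 1 (Hank): dept_id=NULL, no match -> dropped
  - employee 2 (Leo): dept_id=2 -> matches Design
  - employee 3 (Olivia): dept_id=2 -> matches Design
  - employee 4 (George): dept_id=3 -> matches Operations
  - employee 5 (Fiona): dept_id=5 -> matches Support
  - employee 6 (Xander): dept_id=1 -> matches Research
  - employee 7 (Ivan): dept_id=NULL, no match -> dropped
So 2 of 7 rows are dropped.

SQL:
SELECT a.name, b.name AS department
FROM employees a
INNER JOIN departments b ON a.dept_id = b.id

Result:
name   | department
-------+-----------
Leo    | Design    
Olivia | Design    
George | Operations
Fiona  | Support   
Xander | Research  


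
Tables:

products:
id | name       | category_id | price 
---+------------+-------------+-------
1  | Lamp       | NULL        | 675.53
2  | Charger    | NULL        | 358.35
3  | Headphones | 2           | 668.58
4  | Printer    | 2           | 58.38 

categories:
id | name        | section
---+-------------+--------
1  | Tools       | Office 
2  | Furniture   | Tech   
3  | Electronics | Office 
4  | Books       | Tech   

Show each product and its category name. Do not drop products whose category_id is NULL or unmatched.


LEFT JOIN keeps every row from products (the left table); where category_id has no match in categories, the category columns become NULL. Walk through each product:
  - product 1 (Lamp): category_id=NULL, no match -> kept with NULL
  - product 2 (Charger): category_id=NULL, no match -> kept with NULL
  - product 3 (Headphones): category_id=2 -> matches Furniture
  - product 4 (Printer): category_id=2 -> matches Furniture
All 4 rows appear; 2 have NULL category.

SQL:
SELECT a.name, b.name AS category
FROM products a
LEFT JOIN categories b ON a.category_id = b.id

Result:
name       | category 
-----------+----------
Lamp       | NULL     
Charger    | NULL     
Headphones | Furniture
Printer    | Furniture


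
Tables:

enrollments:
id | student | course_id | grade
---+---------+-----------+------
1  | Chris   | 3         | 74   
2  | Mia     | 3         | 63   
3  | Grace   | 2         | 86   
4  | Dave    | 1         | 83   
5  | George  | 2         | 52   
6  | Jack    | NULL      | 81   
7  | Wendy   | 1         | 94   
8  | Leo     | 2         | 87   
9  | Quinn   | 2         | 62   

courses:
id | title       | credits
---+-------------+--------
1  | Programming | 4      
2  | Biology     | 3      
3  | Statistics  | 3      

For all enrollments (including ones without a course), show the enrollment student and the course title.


LEFT JOIN keeps every row from enrollments (the left table); where course_id has no match in courses, the course columns become NULL. Walk through each enrollment:
  - enrollment 1 (Chris): course_id=3 -> matches Statistics
  - enrollment 2 (Mia): course_id=3 -> matches Statistics
  - enrollment 3 (Grace): course_id=2 -> matches Biology
  - enrollment 4 (Dave): course_id=1 -> matches Programming
  - enrollment 5 (George): course_id=2 -> matches Biology
  - enrollment 6 (Jack): course_id=NULL, no match -> kept with NULL
  - enrollment 7 (Wendy): course_id=1 -> matches Programming
  - enrollment 8 (Leo): course_id=2 -> matches Biology
  - enrollment 9 (Quinn): course_id=2 -> matches Biology
All 9 rows appear; 1 has NULL course.

SQL:
SELECT a.student, b.title AS course
FROM enrollments a
LEFT JOIN courses b ON a.course_id = b.id

Result:
student | course     
--------+------------
Chris   | Statistics 
Mia     | Statistics 
Grace   | Biology    
Dave    | Programming
George  | Biology    
Jack    | NULL       
Wendy   | Programming
Leo     | Biology    
Quinn   | Biology    


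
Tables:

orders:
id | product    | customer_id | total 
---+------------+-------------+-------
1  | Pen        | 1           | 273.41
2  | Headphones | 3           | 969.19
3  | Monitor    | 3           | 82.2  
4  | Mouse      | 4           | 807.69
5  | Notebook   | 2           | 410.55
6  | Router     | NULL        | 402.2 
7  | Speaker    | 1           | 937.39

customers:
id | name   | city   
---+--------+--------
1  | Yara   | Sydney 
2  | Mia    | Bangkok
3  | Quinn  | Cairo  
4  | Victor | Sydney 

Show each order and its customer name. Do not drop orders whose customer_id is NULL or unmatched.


LEFT JOIN keeps every row from orders (the left table); where customer_id has no match in customers, the customer columns become NULL. Walk through each order:
  - order 1 (Pen): customer_id=1 -> matches Yara
  - order 2 (Headphones): customer_id=3 -> matches Quinn
  - order 3 (Monitor): customer_id=3 -> matches Quinn
  - order 4 (Mouse): customer_id=4 -> matches Victor
  - order 5 (Notebook): customer_id=2 -> matches Mia
  - order 6 (Router): customer_id=NULL, no match -> kept with NULL
  - order 7 (Speaker): customer_id=1 -> matches Yara
All 7 rows appear; 1 has NULL customer.

SQL:
SELECT a.product, b.name AS customer
FROM orders a
LEFT JOIN customers b ON a.customer_id = b.id

Result:
product    | customer
-----------+---------
Pen        | Yara    
Headphones | Quinn   
Monitor    | Quinn   
Mouse      | Victor  
Notebook   | Mia     
Router     | NULL    
Speaker    | Yara    


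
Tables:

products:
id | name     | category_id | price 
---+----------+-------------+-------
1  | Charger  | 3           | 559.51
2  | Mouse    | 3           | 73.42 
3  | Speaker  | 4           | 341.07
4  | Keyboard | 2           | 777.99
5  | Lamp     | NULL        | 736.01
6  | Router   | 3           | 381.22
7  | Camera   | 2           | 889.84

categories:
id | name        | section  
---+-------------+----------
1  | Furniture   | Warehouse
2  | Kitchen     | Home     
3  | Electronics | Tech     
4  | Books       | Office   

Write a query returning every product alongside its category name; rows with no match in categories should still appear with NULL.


LEFT JOIN keeps every row from products (the left table); where category_id has no match in categories, the category columns become NULL. Walk through each product:
  - product 1 (Charger): category_id=3 -> matches Electronics
  - product 2 (Mouse): category_id=3 -> matches Electronics
  - product 3 (Speaker): category_id=4 -> matches Books
  - product 4 (Keyboard): category_id=2 -> matches Kitchen
  - product 5 (Lamp): category_id=NULL, no match -> kept with NULL
  - product 6 (Router): category_id=3 -> matches Electronics
  - product 7 (Camera): category_id=2 -> matches Kitchen
All 7 rows appear; 1 has NULL category.

SQL:
SELECT a.name, b.name AS category
FROM products a
LEFT JOIN categories b ON a.category_id = b.id

Result:
name     | category   
---------+------------
Charger  | Electronics
Mouse    | Electronics
Speaker  | Books      
Keyboard | Kitchen    
Lamp     | NULL       
Router   | Electronics
Camera   | Kitchen    


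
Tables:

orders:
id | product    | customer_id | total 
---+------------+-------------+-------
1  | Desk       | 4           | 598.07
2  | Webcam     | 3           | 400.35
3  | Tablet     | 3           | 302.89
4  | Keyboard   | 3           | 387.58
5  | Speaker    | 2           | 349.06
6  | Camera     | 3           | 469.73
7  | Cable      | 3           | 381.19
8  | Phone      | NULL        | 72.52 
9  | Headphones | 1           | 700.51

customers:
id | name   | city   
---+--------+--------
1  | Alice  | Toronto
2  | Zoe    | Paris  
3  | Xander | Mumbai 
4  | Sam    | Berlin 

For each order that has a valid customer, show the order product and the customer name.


INNER JOIN keeps only orders rows whose customer_id matches an id in customers. Walk through each order:
  - order 1 (Desk): customer_id=4 -> matches Sam
  - order 2 (Webcam): customer_id=3 -> matches Xander
  - order 3 (Tablet): customer_id=3 -> matches Xander
  - order 4 (Keyboard): customer_id=3 -> matches Xander
  - order 5 (Speaker): customer_id=2 -> matches Zoe
  - order 6 (Camera): customer_id=3 -> matches Xander
  - order 7 (Cable): customer_id=3 -> matches Xander
  - order 8 (Phone): customer_id=NULL, no match -> dropped
  - order 9 (Headphones): customer_id=1 -> matches Alice
So 1 of 9 rows is dropped.

SQL:
SELECT a.product, b.name AS customer
FROM orders a
INNER JOIN customers b ON a.customer_id = b.id

Result:
product    | customer
-----------+---------
Desk       | Sam     
Webcam     | Xander  
Tablet     | Xander  
Keyboard   | Xander  
Speaker    | Zoe     
Camera     | Xander  
Cable      | Xander  
Headphones | Alice   


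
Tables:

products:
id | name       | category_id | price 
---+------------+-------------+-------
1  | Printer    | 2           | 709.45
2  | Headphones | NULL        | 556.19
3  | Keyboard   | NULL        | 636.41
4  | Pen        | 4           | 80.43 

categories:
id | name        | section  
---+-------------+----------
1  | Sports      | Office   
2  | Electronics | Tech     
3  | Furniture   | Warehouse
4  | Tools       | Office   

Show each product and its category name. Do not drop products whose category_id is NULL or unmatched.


LEFT JOIN keeps every row from products (the left table); where category_id has no match in categories, the category columns become NULL. Walk through each product:
  - product 1 (Printer): category_id=2 -> matches Electronics
  - product 2 (Headphones): category_id=NULL, no match -> kept with NULL
  - product 3 (Keyboard): category_id=NULL, no match -> kept with NULL
  - product 4 (Pen): category_id=4 -> matches Tools
All 4 rows appear; 2 have NULL category.

SQL:
SELECT a.name, b.name AS category
FROM products a
LEFT JOIN categories b ON a.category_id = b.id

Result:
name       | category   
-----------+------------
Printer    | Electronics
Headphones | NULL       
Keyboard   | NULL       
Pen        | Tools      


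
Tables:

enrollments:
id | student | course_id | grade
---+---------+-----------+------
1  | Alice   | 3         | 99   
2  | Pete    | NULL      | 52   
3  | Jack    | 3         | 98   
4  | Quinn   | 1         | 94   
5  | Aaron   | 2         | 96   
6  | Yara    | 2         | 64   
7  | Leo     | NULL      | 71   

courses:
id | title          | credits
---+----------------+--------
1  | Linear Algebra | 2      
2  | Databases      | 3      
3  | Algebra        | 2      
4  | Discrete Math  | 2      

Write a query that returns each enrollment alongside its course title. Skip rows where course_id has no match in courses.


INNER JOIN keeps only enrollments rows whose course_id matches an id in courses. Walk through each enrollment:
  - enrollment 1 (Alice): course_id=3 -> matches Algebra
  - enrollment 2 (Pete): course_id=NULL, no match -> dropped
  - enrollment 3 (Jack): course_id=3 -> matches Algebra
  - enrollment 4 (Quinn): course_id=1 -> matches Linear Algebra
  - enrollment 5 (Aaron): course_id=2 -> matches Databases
  - enrollment 6 (Yara): course_id=2 -> matches Databases
  - enrollment 7 (Leo): course_id=NULL, no match -> dropped
So 2 of 7 rows are dropped.

SQL:
SELECT a.student, b.title AS course
FROM enrollments a
INNER JOIN courses b ON a.course_id = b.id

Result:
student | course        
--------+---------------
Alice   | Algebra       
Jack    | Algebra       
Quinn   | Linear Algebra
Aaron   | Databases     
Yara    | Databases     


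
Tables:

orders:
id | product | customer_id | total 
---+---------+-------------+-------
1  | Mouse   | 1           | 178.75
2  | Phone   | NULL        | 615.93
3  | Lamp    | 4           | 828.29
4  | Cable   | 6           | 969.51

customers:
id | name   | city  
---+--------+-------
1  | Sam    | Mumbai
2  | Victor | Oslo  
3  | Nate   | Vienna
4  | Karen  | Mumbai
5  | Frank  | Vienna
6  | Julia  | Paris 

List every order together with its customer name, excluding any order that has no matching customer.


INNER JOIN keeps only orders rows whose customer_id matches an id in customers. Walk through each order:
  - order 1 (Mouse): customer_id=1 -> matches Sam
  - order 2 (Phone): customer_id=NULL, no match -> dropped
  - order 3 (Lamp): customer_id=4 -> matches Karen
  - order 4 (Cable): customer_id=6 -> matches Julia
So 1 of 4 rows is dropped.

SQL:
SELECT a.product, b.name AS customer
FROM orders a
INNER JOIN customers b ON a.customer_id = b.id

Result:
product | customer
--------+---------
Mouse   | Sam     
Lamp    | Karen   
Cable   | Julia   


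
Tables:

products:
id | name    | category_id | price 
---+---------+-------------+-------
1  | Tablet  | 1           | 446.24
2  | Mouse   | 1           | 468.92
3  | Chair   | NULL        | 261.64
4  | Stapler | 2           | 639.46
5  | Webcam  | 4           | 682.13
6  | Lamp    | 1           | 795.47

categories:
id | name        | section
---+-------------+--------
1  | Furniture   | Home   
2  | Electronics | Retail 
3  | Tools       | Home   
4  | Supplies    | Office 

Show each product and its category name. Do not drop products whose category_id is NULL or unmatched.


LEFT JOIN keeps every row from products (the left table); where category_id has no match in categories, the category columns become NULL. Walk through each product:
  - product 1 (Tablet): category_id=1 -> matches Furniture
  - product 2 (Mouse): category_id=1 -> matches Furniture
  - product 3 (Chair): category_id=NULL, no match -> kept with NULL
  - product 4 (Stapler): category_id=2 -> matches Electronics
  - product 5 (Webcam): category_id=4 -> matches Supplies
  - product 6 (Lamp): category_id=1 -> matches Furniture
All 6 rows appear; 1 has NULL category.

SQL:
SELECT a.name, b.name AS category
FROM products a
LEFT JOIN categories b ON a.category_id = b.id

Result:
name    | category   
--------+------------
Tablet  | Furniture  
Mouse   | Furniture  
Chair   | NULL       
Stapler | Electronics
Webcam  | Supplies   
Lamp    | Furniture  


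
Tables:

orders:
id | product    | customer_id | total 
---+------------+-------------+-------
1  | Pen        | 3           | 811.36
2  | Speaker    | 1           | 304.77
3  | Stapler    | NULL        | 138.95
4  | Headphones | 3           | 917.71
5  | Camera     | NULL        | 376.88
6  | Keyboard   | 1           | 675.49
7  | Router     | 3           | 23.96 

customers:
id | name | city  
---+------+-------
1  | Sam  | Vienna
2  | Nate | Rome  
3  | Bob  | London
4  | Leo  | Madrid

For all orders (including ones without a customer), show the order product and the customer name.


LEFT JOIN keeps every row from orders (the left table); where customer_id has no match in customers, the customer columns become NULL. Walk through each order:
  - order 1 (Pen): customer_id=3 -> matches Bob
  - order 2 (Speaker): customer_id=1 -> matches Sam
  - order 3 (Stapler): customer_id=NULL, no match -> kept with NULL
  - order 4 (Headphones): customer_id=3 -> matches Bob
  - order 5 (Camera): customer_id=NULL, no match -> kept with NULL
  - order 6 (Keyboard): customer_id=1 -> matches Sam
  - order 7 (Router): customer_id=3 -> matches Bob
All 7 rows appear; 2 have NULL customer.

SQL:
SELECT a.product, b.name AS customer
FROM orders a
LEFT JOIN customers b ON a.customer_id = b.id

Result:
product    | customer
-----------+---------
Pen        | Bob     
Speaker    | Sam     
Stapler    | NULL    
Headphones | Bob     
Camera     | NULL    
Keyboard   | Sam     
Router     | Bob     


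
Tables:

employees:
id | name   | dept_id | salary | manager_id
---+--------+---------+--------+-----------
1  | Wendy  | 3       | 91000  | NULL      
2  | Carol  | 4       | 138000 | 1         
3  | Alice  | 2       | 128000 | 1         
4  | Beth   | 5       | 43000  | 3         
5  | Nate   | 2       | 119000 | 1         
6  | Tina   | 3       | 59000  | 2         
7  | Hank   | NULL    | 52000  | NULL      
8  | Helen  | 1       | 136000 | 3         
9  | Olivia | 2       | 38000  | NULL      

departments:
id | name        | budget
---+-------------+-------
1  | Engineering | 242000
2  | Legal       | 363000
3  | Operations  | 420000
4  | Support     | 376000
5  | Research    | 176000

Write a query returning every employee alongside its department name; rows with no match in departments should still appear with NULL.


LEFT JOIN keeps every row from employees (the left table); where dept_id has no match in departments, the department columns become NULL. Walk through each employee:
  - employee 1 (Wendy): dept_id=3 -> matches Operations
  - employee 2 (Carol): dept_id=4 -> matches Support
  - employee 3 (Alice): dept_id=2 -> matches Legal
  - employee 4 (Beth): dept_id=5 -> matches Research
  - employee 5 (Nate): dept_id=2 -> matches Legal
  - employee 6 (Tina): dept_id=3 -> matches Operations
  - employee 7 (Hank): dept_id=NULL, no match -> kept with NULL
  - employee 8 (Helen): dept_id=1 -> matches Engineering
  - employee 9 (Olivia): dept_id=2 -> matches Legal
All 9 rows appear; 1 has NULL department.

SQL:
SELECT a.name, b.name AS department
FROM employees a
LEFT JOIN departments b ON a.dept_id = b.id

Result:
name   | department 
-------+------------
Wendy  | Operations 
Carol  | Support    
Alice  | Legal      
Beth   | Research   
Nate   | Legal      
Tina   | Operations 
Hank   | NULL       
Helen  | Engineering
Olivia | Legal      


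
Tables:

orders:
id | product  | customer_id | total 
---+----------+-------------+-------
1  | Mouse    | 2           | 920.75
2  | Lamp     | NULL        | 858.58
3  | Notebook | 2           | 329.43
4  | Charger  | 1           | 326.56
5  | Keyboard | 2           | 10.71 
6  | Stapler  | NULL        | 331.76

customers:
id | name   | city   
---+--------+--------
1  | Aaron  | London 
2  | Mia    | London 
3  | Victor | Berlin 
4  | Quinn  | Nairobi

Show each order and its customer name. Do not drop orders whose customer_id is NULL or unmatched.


LEFT JOIN keeps every row from orders (the left table); where customer_id has no match in customers, the customer columns become NULL. Walk through each order:
  - order 1 (Mouse): customer_id=2 -> matches Mia
  - order 2 (Lamp): customer_id=NULL, no match -> kept with NULL
  - order 3 (Notebook): customer_id=2 -> matches Mia
  - order 4 (Charger): customer_id=1 -> matches Aaron
  - order 5 (Keyboard): customer_id=2 -> matches Mia
  - order 6 (Stapler): customer_id=NULL, no match -> kept with NULL
All 6 rows appear; 2 have NULL customer.

SQL:
SELECT a.product, b.name AS customer
FROM orders a
LEFT JOIN customers b ON a.customer_id = b.id

Result:
product  | customer
---------+---------
Mouse    | Mia     
Lamp     | NULL    
Notebook | Mia     
Charger  | Aaron   
Keyboard | Mia     
Stapler  | NULL    


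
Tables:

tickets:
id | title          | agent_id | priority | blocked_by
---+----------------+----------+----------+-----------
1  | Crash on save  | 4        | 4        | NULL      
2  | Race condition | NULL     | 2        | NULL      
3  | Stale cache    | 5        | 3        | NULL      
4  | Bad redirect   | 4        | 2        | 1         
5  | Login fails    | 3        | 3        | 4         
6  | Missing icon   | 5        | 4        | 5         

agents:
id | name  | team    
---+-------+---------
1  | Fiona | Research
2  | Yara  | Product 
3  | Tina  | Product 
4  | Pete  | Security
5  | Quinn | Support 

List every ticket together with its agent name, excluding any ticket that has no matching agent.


INNER JOIN keeps only tickets rows whose agent_id matches an id in agents. Walk through each ticket:
  - ticket 1 (Crash on save): agent_id=4 -> matches Pete
  - ticket 2 (Race condition): agent_id=NULL, no match -> dropped
  - ticket 3 (Stale cache): agent_id=5 -> matches Quinn
  - ticket 4 (Bad redirect): agent_id=4 -> matches Pete
  - ticket 5 (Login fails): agent_id=3 -> matches Tina
  - ticket 6 (Missing icon): agent_id=5 -> matches Quinn
So 1 of 6 rows is dropped.

SQL:
SELECT a.title, b.name AS agent
FROM tickets a
INNER JOIN agents b ON a.agent_id = b.id

Result:
title         | agent
--------------+------
Crash on save | Pete 
Stale cache   | Quinn
Bad redirect  | Pete 
Login fails   | Tina 
Missing icon  | Quinn


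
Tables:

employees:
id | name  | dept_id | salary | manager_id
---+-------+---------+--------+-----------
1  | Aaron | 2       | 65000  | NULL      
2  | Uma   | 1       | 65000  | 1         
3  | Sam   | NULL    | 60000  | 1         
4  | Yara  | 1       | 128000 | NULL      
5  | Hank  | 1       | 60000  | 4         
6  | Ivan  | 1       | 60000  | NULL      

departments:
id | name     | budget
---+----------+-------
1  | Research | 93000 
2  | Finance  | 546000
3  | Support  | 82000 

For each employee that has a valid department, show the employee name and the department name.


INNER JOIN keeps only employees rows whose dept_id matches an id in departments. Walk through each employee:
  - employee 1 (Aaron): dept_id=2 -> matches Finance
  - employee 2 (Uma): dept_id=1 -> matches Research
  - employee 3 (Sam): dept_id=NULL, no match -> dropped
  - employee 4 (Yara): dept_id=1 -> matches Research
  - employee 5 (Hank): dept_id=1 -> matches Research
  - employee 6 (Ivan): dept_id=1 -> matches Research
So 1 of 6 rows is dropped.

SQL:
SELECT a.name, b.name AS department
FROM employees a
INNER JOIN departments b ON a.dept_id = b.id

Result:
name  | department
------+-----------
Aaron | Finance   
Uma   | Research  
Yara  | Research  
Hank  | Research  
Ivan  | Research  


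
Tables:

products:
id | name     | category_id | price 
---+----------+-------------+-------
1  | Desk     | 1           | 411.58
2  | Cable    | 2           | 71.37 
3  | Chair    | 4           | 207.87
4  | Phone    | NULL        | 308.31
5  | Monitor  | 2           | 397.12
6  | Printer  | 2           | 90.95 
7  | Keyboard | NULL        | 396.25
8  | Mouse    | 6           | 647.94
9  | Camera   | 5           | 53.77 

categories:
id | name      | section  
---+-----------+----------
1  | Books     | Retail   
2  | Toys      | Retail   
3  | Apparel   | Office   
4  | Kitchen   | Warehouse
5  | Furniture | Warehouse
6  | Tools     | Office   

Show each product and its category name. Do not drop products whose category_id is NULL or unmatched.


LEFT JOIN keeps every row from products (the left table); where category_id has no match in categories, the category columns become NULL. Walk through each product:
  - product 1 (Desk): category_id=1 -> matches Books
  - product 2 (Cable): category_id=2 -> matches Toys
  - product 3 (Chair): category_id=4 -> matches Kitchen
  - product 4 (Phone): category_id=NULL, no match -> kept with NULL
  - product 5 (Monitor): category_id=2 -> matches Toys
  - product 6 (Printer): category_id=2 -> matches Toys
  - product 7 (Keyboard): category_id=NULL, no match -> kept with NULL
  - product 8 (Mouse): category_id=6 -> matches Tools
  - product 9 (Camera): category_id=5 -> matches Furniture
All 9 rows appear; 2 have NULL category.

SQL:
SELECT a.name, b.name AS category
FROM products a
LEFT JOIN categories b ON a.category_id = b.id

Result:
name     | category 
---------+----------
Desk     | Books    
Cable    | Toys     
Chair    | Kitchen  
Phone    | NULL     
Monitor  | Toys     
Printer  | Toys     
Keyboard | NULL     
Mouse    | Tools    
Camera   | Furniture


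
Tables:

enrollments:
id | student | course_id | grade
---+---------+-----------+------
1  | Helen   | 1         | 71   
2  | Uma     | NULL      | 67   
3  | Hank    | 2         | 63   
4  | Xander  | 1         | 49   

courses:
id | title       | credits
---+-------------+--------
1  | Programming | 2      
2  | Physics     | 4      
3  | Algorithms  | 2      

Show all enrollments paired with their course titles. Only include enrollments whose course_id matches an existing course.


INNER JOIN keeps only enrollments rows whose course_id matches an id in courses. Walk through each enrollment:
  - enrollment 1 (Helen): course_id=1 -> matches Programming
  - enrollment 2 (Uma): course_id=NULL, no match -> dropped
  - enrollment 3 (Hank): course_id=2 -> matches Physics
  - enrollment 4 (Xander): course_id=1 -> matches Programming
So 1 of 4 rows is dropped.

SQL:
SELECT a.student, b.title AS course
FROM enrollments a
INNER JOIN courses b ON a.course_id = b.id

Result:
student | course     
--------+------------
Helen   | Programming
Hank    | Physics    
Xander  | Programming
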